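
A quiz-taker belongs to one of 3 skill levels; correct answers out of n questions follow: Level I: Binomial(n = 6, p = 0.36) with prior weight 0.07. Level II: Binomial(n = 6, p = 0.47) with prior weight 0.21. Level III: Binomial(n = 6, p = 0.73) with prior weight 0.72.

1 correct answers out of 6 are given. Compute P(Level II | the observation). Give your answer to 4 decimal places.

By Bayes' theorem, P(k | x) = w_k f_k(x) / Σ_j w_j f_j(x).
Evaluate each component's likelihood at the observed value:
  L_I = 0.231928
  L_II = 0.117931
  L_III = 0.00628482
Prior × likelihood for each component:
  w_I·L_I = 0.07 × 0.231928 = 0.016235
  w_II·L_II = 0.21 × 0.117931 = 0.0247655
  w_III·L_III = 0.72 × 0.00628482 = 0.00452507
Marginal: 0.016235 + 0.0247655 + 0.00452507 = 0.0455256
P(Level II | the observation) ≈ 0.5440

0.5440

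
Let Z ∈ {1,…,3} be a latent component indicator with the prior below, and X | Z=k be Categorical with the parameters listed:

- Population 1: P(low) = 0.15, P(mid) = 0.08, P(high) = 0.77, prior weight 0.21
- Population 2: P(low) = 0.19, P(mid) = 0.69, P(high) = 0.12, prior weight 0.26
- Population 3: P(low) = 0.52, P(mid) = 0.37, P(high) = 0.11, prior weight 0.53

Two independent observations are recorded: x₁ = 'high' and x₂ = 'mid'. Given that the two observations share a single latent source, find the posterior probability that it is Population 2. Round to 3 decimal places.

0.384

The responsibility of component k is π_k f_k(x) divided by Σ_j π_j f_j(x).
Since both observations come from the same component, the likelihood for component k is f_k(x₁)·f_k(x₂).
  L_1 = [0.77] × [0.08] = 0.0616
  L_2 = [0.12] × [0.69] = 0.0828
  L_3 = [0.11] × [0.37] = 0.0407
Weight by the priors:
  π_1·L_1 = 0.21 × 0.0616 = 0.012936
  π_2·L_2 = 0.26 × 0.0828 = 0.021528
  π_3·L_3 = 0.53 × 0.0407 = 0.021571
Normaliser: 0.012936 + 0.021528 + 0.021571 = 0.056035
P(Population 2 | x₁, x₂) = 0.021528 / 0.056035 ≈ 0.384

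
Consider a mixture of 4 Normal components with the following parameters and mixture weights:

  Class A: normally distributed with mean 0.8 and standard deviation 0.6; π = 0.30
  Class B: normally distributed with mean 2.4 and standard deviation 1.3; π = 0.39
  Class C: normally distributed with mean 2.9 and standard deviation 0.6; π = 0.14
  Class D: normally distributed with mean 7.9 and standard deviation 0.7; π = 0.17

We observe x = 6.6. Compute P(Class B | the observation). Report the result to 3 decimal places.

P(component k | x) = π_k·f_k(x) / marginal(x), where marginal(x) = Σ_j π_j·f_j(x).
Normal densities:
  L_A = (1/(0.6·√(2π)))·exp(−(6.6−0.8)²/(2·0.6²)) = 0.664904·exp(-46.72222) = 3.4006e-21
  L_B = (1/(1.3·√(2π)))·exp(−(6.6−2.4)²/(2·1.3²)) = 0.306879·exp(-5.21893) = 0.00166116
  L_C = (1/(0.6·√(2π)))·exp(−(6.6−2.9)²/(2·0.6²)) = 0.664904·exp(-19.01389) = 3.67394e-09
  L_D = (1/(0.7·√(2π)))·exp(−(6.6−7.9)²/(2·0.7²)) = 0.569918·exp(-1.72449) = 0.101596
Weight by the priors:
  π_A·L_A = 0.30 × 3.4006e-21 = 1.02018e-21
  π_B·L_B = 0.39 × 0.00166116 = 0.000647853
  π_C·L_C = 0.14 × 3.67394e-09 = 5.14351e-10
  π_D·L_D = 0.17 × 0.101596 = 0.0172713
Marginal: 1.02018e-21 + 0.000647853 + 5.14351e-10 + 0.0172713 = 0.0179191
P(Class B | 6.6) = 0.000647853 / 0.0179191 ≈ 0.036

0.036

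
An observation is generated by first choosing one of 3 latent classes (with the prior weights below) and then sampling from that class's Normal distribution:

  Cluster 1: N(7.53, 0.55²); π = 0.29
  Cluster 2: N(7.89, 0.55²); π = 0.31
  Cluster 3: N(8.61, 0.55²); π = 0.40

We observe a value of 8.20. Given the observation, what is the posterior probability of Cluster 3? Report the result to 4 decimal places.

0.4294

The responsibility of component k is π_k f_k(x) divided by Σ_j π_j f_j(x).
Normal densities:
  f_1 = 0.345389
  f_2 = 0.618818
  f_3 = 0.549387
Multiply by the mixture weights:
  π_1·f_1 = 0.29 × 0.345389 = 0.100163
  π_2·f_2 = 0.31 × 0.618818 = 0.191833
  π_3·f_3 = 0.40 × 0.549387 = 0.219755
Evidence: 0.100163 + 0.191833 + 0.219755 = 0.511751
P(Cluster 3 | 8.20) ≈ 0.4294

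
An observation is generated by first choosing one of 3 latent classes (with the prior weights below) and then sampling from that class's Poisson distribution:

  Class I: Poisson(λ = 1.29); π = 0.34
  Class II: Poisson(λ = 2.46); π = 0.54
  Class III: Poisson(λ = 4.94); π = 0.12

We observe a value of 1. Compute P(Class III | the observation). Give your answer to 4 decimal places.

0.0178

P(component k | x) = π_k·f_k(x) / marginal(x), where marginal(x) = Σ_j π_j·f_j(x).
Evaluate each component's likelihood at the observed value:
  p_I = 0.355099
  p_II = 0.21017
  p_III = 0.0353437
Weight by the priors:
  π_I·p_I = 0.34 × 0.355099 = 0.120734
  π_II·p_II = 0.54 × 0.21017 = 0.113492
  π_III·p_III = 0.12 × 0.0353437 = 0.00424125
Denominator: 0.120734 + 0.113492 + 0.00424125 = 0.238467
P(Class III | data) ≈ 0.0178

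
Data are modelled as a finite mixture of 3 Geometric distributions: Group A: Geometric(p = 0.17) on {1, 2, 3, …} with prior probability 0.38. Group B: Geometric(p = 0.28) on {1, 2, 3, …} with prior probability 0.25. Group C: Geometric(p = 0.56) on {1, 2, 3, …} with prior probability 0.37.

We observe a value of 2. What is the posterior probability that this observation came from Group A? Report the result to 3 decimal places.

0.275

The responsibility of component k is P(Z=k) f_k(x) divided by Σ_j P(Z=j) f_j(x).
Evaluate each component's likelihood at the observed value:
  L_A = 0.1411
  L_B = 0.2016
  L_C = 0.2464
Multiply by the mixture weights:
  P(Z=A)·L_A = 0.38 × 0.1411 = 0.053618
  P(Z=B)·L_B = 0.25 × 0.2016 = 0.0504
  P(Z=C)·L_C = 0.37 × 0.2464 = 0.091168
Normaliser: 0.053618 + 0.0504 + 0.091168 = 0.195186
P(Group A | the observation) = 0.053618 / 0.195186 ≈ 0.275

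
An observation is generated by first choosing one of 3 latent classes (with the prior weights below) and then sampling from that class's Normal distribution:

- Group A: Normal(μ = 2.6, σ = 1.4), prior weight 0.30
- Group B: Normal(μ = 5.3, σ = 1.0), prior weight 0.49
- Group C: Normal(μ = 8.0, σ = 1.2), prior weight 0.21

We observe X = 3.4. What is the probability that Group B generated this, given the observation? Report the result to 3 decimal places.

0.307

P(component k | x) = π_k·f_k(x) / marginal(x), where marginal(x) = Σ_j π_j·f_j(x).
Component likelihoods at x = 3.4:
  f_A = (1/(1.4·√(2π)))·exp(−(3.4−2.6)²/(2·1.4²)) = 0.284959·exp(-0.16327) = 0.242034
  f_B = (1/(1.0·√(2π)))·exp(−(3.4−5.3)²/(2·1.0²)) = 0.398942·exp(-1.80500) = 0.0656158
  f_C = (1/(1.2·√(2π)))·exp(−(3.4−8.0)²/(2·1.2²)) = 0.332452·exp(-7.34722) = 0.000214225
Unnormalised posteriors:
  π_A·f_A = 0.30 × 0.242034 = 0.0726103
  π_B·f_B = 0.49 × 0.0656158 = 0.0321517
  π_C·f_C = 0.21 × 0.000214225 = 4.49873e-05
Denominator: 0.0726103 + 0.0321517 + 4.49873e-05 = 0.104807
Responsibility of Group B: 0.0321517 / 0.104807 ≈ 0.307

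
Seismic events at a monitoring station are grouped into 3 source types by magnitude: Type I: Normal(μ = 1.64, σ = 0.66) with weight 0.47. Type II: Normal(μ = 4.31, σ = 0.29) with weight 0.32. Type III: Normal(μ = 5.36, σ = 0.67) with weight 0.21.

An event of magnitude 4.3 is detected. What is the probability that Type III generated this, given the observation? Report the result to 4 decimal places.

0.0752

Posterior ∝ prior × likelihood, so P(k | x) ∝ π_k f_k(x); normalise over all components.
Evaluate each component's likelihood at the observed value:
  p_I = 0.000179543
  p_II = 1.37485
  p_III = 0.170339
Multiply by the mixture weights:
  π_I·p_I = 0.47 × 0.000179543 = 8.43853e-05
  π_II·p_II = 0.32 × 1.37485 = 0.439951
  π_III·p_III = 0.21 × 0.170339 = 0.0357712
Normaliser: 8.43853e-05 + 0.439951 + 0.0357712 = 0.475806
Responsibility of Type III: 0.0357712 / 0.475806 ≈ 0.0752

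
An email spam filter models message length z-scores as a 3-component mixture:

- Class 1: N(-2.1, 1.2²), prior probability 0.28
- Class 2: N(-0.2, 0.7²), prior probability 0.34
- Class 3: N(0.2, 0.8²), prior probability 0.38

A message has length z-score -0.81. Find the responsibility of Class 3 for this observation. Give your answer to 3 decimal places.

Posterior ∝ prior × likelihood, so P(k | x) ∝ P(Z=k) f_k(x); normalise over all components.
Component likelihoods at x = -0.81:
  f_1 = 0.186547
  f_2 = 0.389864
  f_3 = 0.224754
Weight by the priors:
  P(Z=1)·f_1 = 0.28 × 0.186547 = 0.0522331
  P(Z=2)·f_2 = 0.34 × 0.389864 = 0.132554
  P(Z=3)·f_3 = 0.38 × 0.224754 = 0.0854066
Evidence: 0.0522331 + 0.132554 + 0.0854066 = 0.270193
P(Class 3 | x) = 0.0854066 / 0.270193 ≈ 0.316

0.316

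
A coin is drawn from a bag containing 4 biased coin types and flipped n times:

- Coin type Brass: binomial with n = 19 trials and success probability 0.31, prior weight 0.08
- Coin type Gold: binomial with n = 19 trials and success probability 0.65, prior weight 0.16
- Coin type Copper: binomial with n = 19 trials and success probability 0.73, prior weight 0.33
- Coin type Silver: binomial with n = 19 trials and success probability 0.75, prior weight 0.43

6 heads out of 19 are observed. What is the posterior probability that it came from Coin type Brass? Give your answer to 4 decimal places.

P(component k | x) = π_k·f_k(x) / marginal(x), where marginal(x) = Σ_j π_j·f_j(x).
Evaluate each component's likelihood at the observed value:
  p_Brass = C(19,6)·0.31^6·0.69^13 = 27132·0.000887504·0.00803597 = 0.193504
  p_Gold = C(19,6)·0.65^6·0.35^13 = 27132·0.0754189·1.18273e-06 = 0.00242017
  p_Copper = C(19,6)·0.73^6·0.27^13 = 27132·0.151334·4.05256e-08 = 0.000166398
  p_Silver = C(19,6)·0.75^6·0.25^13 = 27132·0.177979·1.49012e-08 = 7.19564e-05
Multiply by the mixture weights:
  π_Brass·p_Brass = 0.08 × 0.193504 = 0.0154803
  π_Gold·p_Gold = 0.16 × 0.00242017 = 0.000387228
  π_Copper·p_Copper = 0.33 × 0.000166398 = 5.49113e-05
  π_Silver·p_Silver = 0.43 × 7.19564e-05 = 3.09413e-05
Sum: 0.0154803 + 0.000387228 + 5.49113e-05 + 3.09413e-05 = 0.0159534
So the posterior for Coin type Brass is 0.0154803 / 0.0159534 ≈ 0.9703.

0.9703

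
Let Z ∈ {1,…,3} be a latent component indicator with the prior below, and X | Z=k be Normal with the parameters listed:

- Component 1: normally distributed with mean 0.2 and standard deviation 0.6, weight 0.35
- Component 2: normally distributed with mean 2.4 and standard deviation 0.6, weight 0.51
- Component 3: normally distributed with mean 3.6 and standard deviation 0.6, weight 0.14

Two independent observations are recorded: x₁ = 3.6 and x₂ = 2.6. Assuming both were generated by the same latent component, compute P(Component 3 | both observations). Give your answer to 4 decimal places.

0.3484

By Bayes' theorem, P(k | x) = π_k f_k(x) / Σ_j π_j f_j(x).
Since both observations come from the same component, the likelihood for component k is f_k(x₁)·f_k(x₂).
  L_1 = [(1/(0.6·√(2π)))·exp(−(3.6−0.2)²/(2·0.6²)) = 0.664904·exp(-16.05556) = 7.07815e-08] × [0.00022305] = 1.57878e-11
  L_2 = [(1/(0.6·√(2π)))·exp(−(3.6−2.4)²/(2·0.6²)) = 0.664904·exp(-2.00000) = 0.0899849] × [0.628972] = 0.056598
  L_3 = [(1/(0.6·√(2π)))·exp(−(3.6−3.6)²/(2·0.6²)) = 0.664904·exp(-0.00000) = 0.664904] × [0.165795] = 0.110238
Unnormalised posteriors:
  π_1·L_1 = 0.35 × 1.57878e-11 = 5.52574e-12
  π_2·L_2 = 0.51 × 0.056598 = 0.028865
  π_3·L_3 = 0.14 × 0.110238 = 0.0154333
Evidence: 5.52574e-12 + 0.028865 + 0.0154333 = 0.0442983
P(Component 3 | x₁, x₂) = 0.0154333 / 0.0442983 ≈ 0.3484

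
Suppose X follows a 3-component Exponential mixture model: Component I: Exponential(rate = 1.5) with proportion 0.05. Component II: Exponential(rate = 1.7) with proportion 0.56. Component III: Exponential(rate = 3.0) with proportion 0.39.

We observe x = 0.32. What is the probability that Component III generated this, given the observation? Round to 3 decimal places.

By Bayes' theorem, P(k | x) = P(Z=k) f_k(x) / Σ_j P(Z=j) f_j(x).
Exponential densities:
  p_I = 1.5·e^(−1.5·0.32) = 1.5·e^(−0.4800) = 0.928175
  p_II = 1.7·e^(−1.7·0.32) = 1.7·e^(−0.5440) = 0.986717
  p_III = 3.0·e^(−3.0·0.32) = 3.0·e^(−0.9600) = 1.14868
Unnormalised posteriors:
  P(Z=I)·p_I = 0.05 × 0.928175 = 0.0464088
  P(Z=II)·p_II = 0.56 × 0.986717 = 0.552562
  P(Z=III)·p_III = 0.39 × 1.14868 = 0.447985
Sum: 0.0464088 + 0.552562 + 0.447985 = 1.04696
Responsibility of Component III: 0.447985 / 1.04696 ≈ 0.428

0.428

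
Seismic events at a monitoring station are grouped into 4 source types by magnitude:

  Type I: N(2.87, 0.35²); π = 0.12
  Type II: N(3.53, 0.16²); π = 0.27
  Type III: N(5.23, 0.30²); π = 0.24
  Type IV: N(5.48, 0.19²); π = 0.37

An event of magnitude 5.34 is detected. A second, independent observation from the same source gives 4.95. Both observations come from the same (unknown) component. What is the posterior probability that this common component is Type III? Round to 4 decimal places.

0.9099

P(component k | x) = w_k·f_k(x) / marginal(x), where marginal(x) = Σ_j w_j·f_j(x).
Since both observations come from the same component, the likelihood for component k is f_k(x₁)·f_k(x₂).
  L_I = [(1/(0.35·√(2π)))·exp(−(5.34−2.87)²/(2·0.35²)) = 1.139835·exp(-24.90163) = 1.74663e-11] × [2.44193e-08] = 4.26514e-19
  L_II = [(1/(0.16·√(2π)))·exp(−(5.34−3.53)²/(2·0.16²)) = 2.493389·exp(-63.98633) = 4.05397e-28] × [1.9636e-17] = 7.96036e-45
  L_III = [(1/(0.30·√(2π)))·exp(−(5.34−5.23)²/(2·0.30²)) = 1.329808·exp(-0.06722) = 1.24335] × [0.860259] = 1.06961
  L_IV = [(1/(0.19·√(2π)))·exp(−(5.34−5.48)²/(2·0.19²)) = 2.099696·exp(-0.27147) = 1.60051] × [0.0429041] = 0.0686685
Prior × likelihood for each component:
  w_I·L_I = 0.12 × 4.26514e-19 = 5.11817e-20
  w_II·L_II = 0.27 × 7.96036e-45 = 2.1493e-45
  w_III·L_III = 0.24 × 1.06961 = 0.256706
  w_IV·L_IV = 0.37 × 0.0686685 = 0.0254073
Evidence: 5.11817e-20 + 2.1493e-45 + 0.256706 + 0.0254073 = 0.282113
So the posterior for Type III is 0.256706 / 0.282113 ≈ 0.9099.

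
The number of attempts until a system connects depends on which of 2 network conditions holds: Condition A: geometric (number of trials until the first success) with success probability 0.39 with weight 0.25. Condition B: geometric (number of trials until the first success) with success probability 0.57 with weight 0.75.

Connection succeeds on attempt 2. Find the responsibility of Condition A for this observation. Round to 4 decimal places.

0.2445

The responsibility of component k is π_k f_k(x) divided by Σ_j π_j f_j(x).
Geometric probabilities:
  L_A = 0.39·(1−0.39)^1 = 0.39·0.61 = 0.2379
  L_B = 0.57·(1−0.57)^1 = 0.57·0.43 = 0.2451
Multiply by the mixture weights:
  π_A·L_A = 0.25 × 0.2379 = 0.059475
  π_B·L_B = 0.75 × 0.2451 = 0.183825
Sum: 0.059475 + 0.183825 = 0.2433
P(Condition A | data) ≈ 0.2445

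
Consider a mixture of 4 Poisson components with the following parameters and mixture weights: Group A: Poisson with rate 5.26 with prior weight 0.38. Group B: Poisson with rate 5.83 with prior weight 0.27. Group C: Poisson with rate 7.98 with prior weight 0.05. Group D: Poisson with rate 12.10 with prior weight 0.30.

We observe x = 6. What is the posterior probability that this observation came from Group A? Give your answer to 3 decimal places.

Apply Bayes' rule: the posterior for each component is proportional to its prior times its likelihood at x.
Evaluate each component's likelihood at the observed value:
  f_A = e^(−5.26)·5.26^6/6! = 0.152825
  f_B = e^(−5.83)·5.83^6/6! = 0.160229
  f_C = e^(−7.98)·7.98^6/6! = 0.122748
  f_D = e^(−12.10)·12.10^6/6! = 0.0242335
Prior × likelihood for each component:
  P(Z=A)·f_A = 0.38 × 0.152825 = 0.0580733
  P(Z=B)·f_B = 0.27 × 0.160229 = 0.0432619
  P(Z=C)·f_C = 0.05 × 0.122748 = 0.00613741
  P(Z=D)·f_D = 0.30 × 0.0242335 = 0.00727006
Sum: 0.0580733 + 0.0432619 + 0.00613741 + 0.00727006 = 0.114743
P(Group A | 6) ≈ 0.506

0.506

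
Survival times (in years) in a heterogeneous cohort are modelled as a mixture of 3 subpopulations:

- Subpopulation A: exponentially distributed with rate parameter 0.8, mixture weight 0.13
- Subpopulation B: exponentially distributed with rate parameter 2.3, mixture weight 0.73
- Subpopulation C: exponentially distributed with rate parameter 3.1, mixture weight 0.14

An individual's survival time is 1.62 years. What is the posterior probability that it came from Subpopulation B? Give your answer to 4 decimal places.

0.5636

The responsibility of component k is π_k f_k(x) divided by Σ_j π_j f_j(x).
Exponential densities:
  L_A = 0.8·e^(−0.8·1.62) = 0.8·e^(−1.2960) = 0.218899
  L_B = 2.3·e^(−2.3·1.62) = 2.3·e^(−3.7260) = 0.0554047
  L_C = 3.1·e^(−3.1·1.62) = 3.1·e^(−5.0220) = 0.0204331
Weight by the priors:
  π_A·L_A = 0.13 × 0.218899 = 0.0284569
  π_B·L_B = 0.73 × 0.0554047 = 0.0404454
  π_C·L_C = 0.14 × 0.0204331 = 0.00286064
Evidence: 0.0284569 + 0.0404454 + 0.00286064 = 0.071763
P(Subpopulation B | the observation) ≈ 0.5636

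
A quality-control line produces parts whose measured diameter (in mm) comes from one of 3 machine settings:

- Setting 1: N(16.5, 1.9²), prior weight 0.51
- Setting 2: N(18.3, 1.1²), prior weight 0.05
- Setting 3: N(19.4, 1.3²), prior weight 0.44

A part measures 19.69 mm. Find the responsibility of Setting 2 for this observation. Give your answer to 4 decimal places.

Apply Bayes' rule: the posterior for each component is proportional to its prior times its likelihood at x.
Normal densities:
  p_1 = 0.0512918
  p_2 = 0.163223
  p_3 = 0.299337
Multiply by the mixture weights:
  π_1·p_1 = 0.51 × 0.0512918 = 0.0261588
  π_2·p_2 = 0.05 × 0.163223 = 0.00816116
  π_3·p_3 = 0.44 × 0.299337 = 0.131708
Denominator: 0.0261588 + 0.00816116 + 0.131708 = 0.166028
So the posterior for Setting 2 is 0.00816116 / 0.166028 ≈ 0.0492.

0.0492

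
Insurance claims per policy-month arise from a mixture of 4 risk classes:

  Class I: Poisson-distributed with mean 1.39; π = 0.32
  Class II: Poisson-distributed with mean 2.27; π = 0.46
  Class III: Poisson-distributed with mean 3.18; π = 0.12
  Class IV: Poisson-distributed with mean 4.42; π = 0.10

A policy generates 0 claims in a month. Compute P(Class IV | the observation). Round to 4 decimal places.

Apply Bayes' rule: the posterior for each component is proportional to its prior times its likelihood at x.
Poisson probabilities:
  p_I = 0.249075
  p_II = 0.103312
  p_III = 0.0415857
  p_IV = 0.0120342
Prior × likelihood for each component:
  π_I·p_I = 0.32 × 0.249075 = 0.0797041
  π_II·p_II = 0.46 × 0.103312 = 0.0475236
  π_III·p_III = 0.12 × 0.0415857 = 0.00499028
  π_IV·p_IV = 0.10 × 0.0120342 = 0.00120342
Denominator: 0.0797041 + 0.0475236 + 0.00499028 + 0.00120342 = 0.133421
P(Class IV | x) = 0.00120342 / 0.133421 ≈ 0.0090

0.0090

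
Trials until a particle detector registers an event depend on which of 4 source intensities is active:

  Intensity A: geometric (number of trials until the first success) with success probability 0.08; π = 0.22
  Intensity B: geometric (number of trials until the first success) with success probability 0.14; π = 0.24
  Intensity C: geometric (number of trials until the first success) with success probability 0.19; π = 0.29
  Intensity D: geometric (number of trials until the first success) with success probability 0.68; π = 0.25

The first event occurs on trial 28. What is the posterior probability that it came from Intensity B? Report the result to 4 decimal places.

By Bayes' theorem, P(k | x) = π_k f_k(x) / Σ_j π_j f_j(x).
Component likelihoods at x = 28:
  L_A = 0.00842095
  L_B = 0.00238554
  L_C = 0.000642464
  L_D = 2.96182e-14
Multiply by the mixture weights:
  π_A·L_A = 0.22 × 0.00842095 = 0.00185261
  π_B·L_B = 0.24 × 0.00238554 = 0.000572529
  π_C·L_C = 0.29 × 0.000642464 = 0.000186315
  π_D·L_D = 0.25 × 2.96182e-14 = 7.40454e-15
Sum: 0.00185261 + 0.000572529 + 0.000186315 + 7.40454e-15 = 0.00261145
Responsibility of Intensity B: 0.000572529 / 0.00261145 ≈ 0.2192

0.2192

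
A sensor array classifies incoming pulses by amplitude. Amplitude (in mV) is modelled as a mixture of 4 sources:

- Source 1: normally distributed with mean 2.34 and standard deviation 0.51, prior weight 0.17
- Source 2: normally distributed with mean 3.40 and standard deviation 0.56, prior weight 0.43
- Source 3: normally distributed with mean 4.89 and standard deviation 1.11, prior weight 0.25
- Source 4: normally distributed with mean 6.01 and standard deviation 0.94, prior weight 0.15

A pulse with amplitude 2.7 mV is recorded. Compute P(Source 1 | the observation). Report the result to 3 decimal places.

0.404

Apply Bayes' rule: the posterior for each component is proportional to its prior times its likelihood at x.
Evaluate each component's likelihood at the observed value:
  L_1 = 0.609736
  L_2 = 0.326159
  L_3 = 0.0513233
  L_4 = 0.000861567
Unnormalised posteriors:
  π_1·L_1 = 0.17 × 0.609736 = 0.103655
  π_2·L_2 = 0.43 × 0.326159 = 0.140248
  π_3·L_3 = 0.25 × 0.0513233 = 0.0128308
  π_4·L_4 = 0.15 × 0.000861567 = 0.000129235
Denominator: 0.103655 + 0.140248 + 0.0128308 + 0.000129235 = 0.256864
Responsibility of Source 1: 0.103655 / 0.256864 ≈ 0.404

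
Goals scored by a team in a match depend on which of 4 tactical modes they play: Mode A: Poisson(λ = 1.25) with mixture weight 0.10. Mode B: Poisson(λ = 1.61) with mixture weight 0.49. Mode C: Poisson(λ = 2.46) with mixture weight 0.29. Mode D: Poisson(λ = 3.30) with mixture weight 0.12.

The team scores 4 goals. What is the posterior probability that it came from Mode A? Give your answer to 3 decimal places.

Apply Bayes' rule: the posterior for each component is proportional to its prior times its likelihood at x.
Evaluate each component's likelihood at the observed value:
  f_A = 0.0291448
  f_B = 0.0559601
  f_C = 0.130366
  f_D = 0.182252
Weight by the priors:
  π_A·f_A = 0.10 × 0.0291448 = 0.00291448
  π_B·f_B = 0.49 × 0.0559601 = 0.0274204
  π_C·f_C = 0.29 × 0.130366 = 0.0378062
  π_D·f_D = 0.12 × 0.182252 = 0.0218703
Sum: 0.00291448 + 0.0274204 + 0.0378062 + 0.0218703 = 0.0900113
So the posterior for Mode A is 0.00291448 / 0.0900113 ≈ 0.032.

0.032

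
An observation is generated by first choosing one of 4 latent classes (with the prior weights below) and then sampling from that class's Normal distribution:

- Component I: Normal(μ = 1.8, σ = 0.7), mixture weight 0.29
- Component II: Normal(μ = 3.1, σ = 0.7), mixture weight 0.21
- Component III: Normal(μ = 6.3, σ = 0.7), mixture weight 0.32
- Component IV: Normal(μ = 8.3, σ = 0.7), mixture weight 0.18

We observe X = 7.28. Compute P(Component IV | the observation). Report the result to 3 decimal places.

0.341

By Bayes' theorem, P(k | x) = P(Z=k) f_k(x) / Σ_j P(Z=j) f_j(x).
Component likelihoods at x = 7.28:
  f_I = 2.80292e-14
  f_II = 1.02988e-08
  f_III = 0.213896
  f_IV = 0.197129
Multiply by the mixture weights:
  P(Z=I)·f_I = 0.29 × 2.80292e-14 = 8.12847e-15
  P(Z=II)·f_II = 0.21 × 1.02988e-08 = 2.16274e-09
  P(Z=III)·f_III = 0.32 × 0.213896 = 0.0684468
  P(Z=IV)·f_IV = 0.18 × 0.197129 = 0.0354832
Denominator: 8.12847e-15 + 2.16274e-09 + 0.0684468 + 0.0354832 = 0.10393
Responsibility of Component IV: 0.0354832 / 0.10393 ≈ 0.341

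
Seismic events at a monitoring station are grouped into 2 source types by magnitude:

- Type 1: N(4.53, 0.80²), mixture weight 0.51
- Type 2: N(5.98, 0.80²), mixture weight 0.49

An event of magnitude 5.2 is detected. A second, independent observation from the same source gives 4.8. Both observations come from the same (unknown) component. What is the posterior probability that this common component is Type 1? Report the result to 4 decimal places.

P(component k | x) = π_k·f_k(x) / marginal(x), where marginal(x) = Σ_j π_j·f_j(x).
Since both observations come from the same component, the likelihood for component k is f_k(x₁)·f_k(x₂).
  f_1 = [0.351165] × [0.47107] = 0.165424
  f_2 = [0.310023] × [0.168031] = 0.0520935
Prior × likelihood for each component:
  π_1·f_1 = 0.51 × 0.165424 = 0.084366
  π_2·f_2 = 0.49 × 0.0520935 = 0.0255258
Evidence: 0.084366 + 0.0255258 = 0.109892
Responsibility of Type 1: 0.084366 / 0.109892 ≈ 0.7677

0.7677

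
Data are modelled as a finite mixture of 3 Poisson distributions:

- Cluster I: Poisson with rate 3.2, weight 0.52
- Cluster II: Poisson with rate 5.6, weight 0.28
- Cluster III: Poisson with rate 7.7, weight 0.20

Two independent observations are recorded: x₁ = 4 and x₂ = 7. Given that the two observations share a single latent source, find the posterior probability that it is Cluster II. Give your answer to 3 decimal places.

0.545

By Bayes' theorem, P(k | x) = P(Z=k) f_k(x) / Σ_j P(Z=j) f_j(x).
Since both observations come from the same component, the likelihood for component k is f_k(x₁)·f_k(x₂).
  L_I = [e^(−3.2)·3.2^4/4! = 0.178093] × [0.0277893] = 0.00494907
  L_II = [e^(−5.6)·5.6^4/4! = 0.151528] × [0.126717] = 0.0192012
  L_III = [e^(−7.7)·7.7^4/4! = 0.0663261] × [0.144191] = 0.0095636
Multiply by the mixture weights:
  P(Z=I)·L_I = 0.52 × 0.00494907 = 0.00257351
  P(Z=II)·L_II = 0.28 × 0.0192012 = 0.00537634
  P(Z=III)·L_III = 0.20 × 0.0095636 = 0.00191272
Evidence: 0.00257351 + 0.00537634 + 0.00191272 = 0.00986257
Responsibility of Cluster II: 0.00537634 / 0.00986257 ≈ 0.545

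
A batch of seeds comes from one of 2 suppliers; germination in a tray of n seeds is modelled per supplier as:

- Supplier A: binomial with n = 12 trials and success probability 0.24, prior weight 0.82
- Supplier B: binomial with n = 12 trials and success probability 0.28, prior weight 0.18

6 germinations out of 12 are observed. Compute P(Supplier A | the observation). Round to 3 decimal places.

0.714

Apply Bayes' rule: the posterior for each component is proportional to its prior times its likelihood at x.
Binomial probabilities:
  f_A = C(12,6)·0.24^6·0.76^6 = 924·0.000191103·0.1927 = 0.0340268
  f_B = C(12,6)·0.28^6·0.72^6 = 924·0.00048189·0.139314 = 0.0620319
Prior × likelihood for each component:
  w_A·f_A = 0.82 × 0.0340268 = 0.027902
  w_B·f_B = 0.18 × 0.0620319 = 0.0111657
Normaliser: 0.027902 + 0.0111657 = 0.0390677
P(Supplier A | x) ≈ 0.714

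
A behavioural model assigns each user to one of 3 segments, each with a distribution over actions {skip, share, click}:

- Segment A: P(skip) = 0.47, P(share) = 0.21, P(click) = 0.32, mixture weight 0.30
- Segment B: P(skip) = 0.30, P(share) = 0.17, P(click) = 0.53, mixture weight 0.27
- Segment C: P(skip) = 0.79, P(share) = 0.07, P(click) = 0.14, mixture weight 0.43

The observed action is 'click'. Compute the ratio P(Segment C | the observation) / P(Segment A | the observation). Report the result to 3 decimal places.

Since P(k|x) ∝ P(Z=k) f_k(x), the posterior odds are P(Z=i) f_i(x) / (P(Z=j) f_j(x)).
Component likelihoods at x = 'click':
  p_A = P(click | comp) = 0.32
  p_B = P(click | comp) = 0.53
  p_C = P(click | comp) = 0.14
0.0602 / 0.096 ≈ 0.627

0.627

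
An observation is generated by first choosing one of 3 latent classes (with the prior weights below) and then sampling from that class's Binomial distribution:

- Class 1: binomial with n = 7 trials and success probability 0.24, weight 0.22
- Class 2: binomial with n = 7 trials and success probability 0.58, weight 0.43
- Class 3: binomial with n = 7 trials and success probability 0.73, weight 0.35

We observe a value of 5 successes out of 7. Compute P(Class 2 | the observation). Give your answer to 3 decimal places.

0.480

By Bayes' theorem, P(k | x) = P(Z=k) f_k(x) / Σ_j P(Z=j) f_j(x).
Binomial probabilities:
  p_1 = 0.00965834
  p_2 = 0.243141
  p_3 = 0.317367
Unnormalised posteriors:
  P(Z=1)·p_1 = 0.22 × 0.00965834 = 0.00212484
  P(Z=2)·p_2 = 0.43 × 0.243141 = 0.104551
  P(Z=3)·p_3 = 0.35 × 0.317367 = 0.111078
Denominator: 0.00212484 + 0.104551 + 0.111078 = 0.217754
P(Class 2 | the observation) ≈ 0.480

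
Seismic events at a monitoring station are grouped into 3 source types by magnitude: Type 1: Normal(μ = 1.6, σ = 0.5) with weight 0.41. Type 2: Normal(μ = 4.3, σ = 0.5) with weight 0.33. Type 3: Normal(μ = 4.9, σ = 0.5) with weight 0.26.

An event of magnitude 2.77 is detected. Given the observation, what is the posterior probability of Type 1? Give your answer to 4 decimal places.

Apply Bayes' rule: the posterior for each component is proportional to its prior times its likelihood at x.
Evaluate each component's likelihood at the observed value:
  p_1 = 0.0516332
  p_2 = 0.00739027
  p_3 = 9.14616e-05
Unnormalised posteriors:
  π_1·p_1 = 0.41 × 0.0516332 = 0.0211696
  π_2·p_2 = 0.33 × 0.00739027 = 0.00243879
  π_3·p_3 = 0.26 × 9.14616e-05 = 2.378e-05
Normaliser: 0.0211696 + 0.00243879 + 2.378e-05 = 0.0236322
So the posterior for Type 1 is 0.0211696 / 0.0236322 ≈ 0.8958.

0.8958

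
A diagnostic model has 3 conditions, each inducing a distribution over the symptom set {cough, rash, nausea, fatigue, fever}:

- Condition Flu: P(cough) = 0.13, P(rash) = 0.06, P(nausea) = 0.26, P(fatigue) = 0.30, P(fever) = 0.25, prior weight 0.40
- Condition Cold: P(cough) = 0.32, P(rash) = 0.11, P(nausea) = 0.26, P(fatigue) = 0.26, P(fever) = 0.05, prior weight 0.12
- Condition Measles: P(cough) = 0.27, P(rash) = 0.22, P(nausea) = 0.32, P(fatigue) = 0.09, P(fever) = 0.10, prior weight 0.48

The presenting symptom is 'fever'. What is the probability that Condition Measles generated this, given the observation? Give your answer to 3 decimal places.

0.312

Posterior ∝ prior × likelihood, so P(k | x) ∝ P(Z=k) f_k(x); normalise over all components.
Component likelihoods at x = 'fever':
  p_Flu = 0.25
  p_Cold = 0.05
  p_Measles = 0.1
Multiply by the mixture weights:
  P(Z=Flu)·p_Flu = 0.40 × 0.25 = 0.1
  P(Z=Cold)·p_Cold = 0.12 × 0.05 = 0.006
  P(Z=Measles)·p_Measles = 0.48 × 0.1 = 0.048
Marginal: 0.1 + 0.006 + 0.048 = 0.154
P(Condition Measles | data) ≈ 0.312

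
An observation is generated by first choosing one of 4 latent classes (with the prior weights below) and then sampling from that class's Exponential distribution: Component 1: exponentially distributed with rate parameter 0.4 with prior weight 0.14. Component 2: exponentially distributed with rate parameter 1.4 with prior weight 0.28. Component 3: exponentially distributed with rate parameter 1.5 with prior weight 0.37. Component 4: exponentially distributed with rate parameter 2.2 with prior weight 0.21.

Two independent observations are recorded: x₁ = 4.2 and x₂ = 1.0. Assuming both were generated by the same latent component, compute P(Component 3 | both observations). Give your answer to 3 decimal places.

P(component k | x) = w_k·f_k(x) / marginal(x), where marginal(x) = Σ_j w_j·f_j(x).
Since both observations come from the same component, the likelihood for component k is f_k(x₁)·f_k(x₂).
  L_1 = [0.0745496] × [0.268128] = 0.0199888
  L_2 = [0.0039127] × [0.345236] = 0.0013508
  L_3 = [0.00275446] × [0.334695] = 0.000921904
  L_4 = [0.000213571] × [0.243767] = 5.20615e-05
Multiply by the mixture weights:
  w_1·L_1 = 0.14 × 0.0199888 = 0.00279844
  w_2·L_2 = 0.28 × 0.0013508 = 0.000378225
  w_3·L_3 = 0.37 × 0.000921904 = 0.000341104
  w_4·L_4 = 0.21 × 5.20615e-05 = 1.09329e-05
Sum: 0.00279844 + 0.000378225 + 0.000341104 + 1.09329e-05 = 0.0035287
P(Component 3 | data) ≈ 0.097

0.097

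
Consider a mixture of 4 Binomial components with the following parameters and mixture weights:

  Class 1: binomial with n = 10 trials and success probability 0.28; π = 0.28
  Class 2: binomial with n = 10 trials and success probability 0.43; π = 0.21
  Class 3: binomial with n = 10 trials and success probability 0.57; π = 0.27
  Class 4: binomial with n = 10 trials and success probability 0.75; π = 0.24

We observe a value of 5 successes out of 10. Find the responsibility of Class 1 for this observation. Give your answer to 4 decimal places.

0.1626

Posterior ∝ prior × likelihood, so P(k | x) ∝ π_k f_k(x); normalise over all components.
Component likelihoods at x = 5 successes out of 10:
  L_1 = C(10,5)·0.28^5·0.72^5 = 252·0.00172104·0.193492 = 0.0839176
  L_2 = C(10,5)·0.43^5·0.57^5 = 252·0.0147008·0.0601692 = 0.222904
  L_3 = C(10,5)·0.57^5·0.43^5 = 252·0.0601692·0.0147008 = 0.222904
  L_4 = C(10,5)·0.75^5·0.25^5 = 252·0.237305·0.000976562 = 0.0583992
Prior × likelihood for each component:
  π_1·L_1 = 0.28 × 0.0839176 = 0.0234969
  π_2·L_2 = 0.21 × 0.222904 = 0.0468098
  π_3·L_3 = 0.27 × 0.222904 = 0.060184
  π_4·L_4 = 0.24 × 0.0583992 = 0.0140158
Evidence: 0.0234969 + 0.0468098 + 0.060184 + 0.0140158 = 0.144506
Responsibility of Class 1: 0.0234969 / 0.144506 ≈ 0.1626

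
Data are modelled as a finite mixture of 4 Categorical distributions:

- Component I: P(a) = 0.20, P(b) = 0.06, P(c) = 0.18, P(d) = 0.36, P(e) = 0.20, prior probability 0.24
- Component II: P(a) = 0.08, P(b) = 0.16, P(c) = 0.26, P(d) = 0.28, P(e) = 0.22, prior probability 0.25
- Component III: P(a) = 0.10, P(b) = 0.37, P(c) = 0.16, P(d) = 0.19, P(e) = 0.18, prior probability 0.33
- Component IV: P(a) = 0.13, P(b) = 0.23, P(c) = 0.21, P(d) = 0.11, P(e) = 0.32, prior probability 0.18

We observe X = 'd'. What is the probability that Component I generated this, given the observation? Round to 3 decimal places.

0.362

The responsibility of component k is P(Z=k) f_k(x) divided by Σ_j P(Z=j) f_j(x).
Component likelihoods at x = 'd':
  p_I = 0.36
  p_II = 0.28
  p_III = 0.19
  p_IV = 0.11
Unnormalised posteriors:
  P(Z=I)·p_I = 0.24 × 0.36 = 0.0864
  P(Z=II)·p_II = 0.25 × 0.28 = 0.07
  P(Z=III)·p_III = 0.33 × 0.19 = 0.0627
  P(Z=IV)·p_IV = 0.18 × 0.11 = 0.0198
Sum: 0.0864 + 0.07 + 0.0627 + 0.0198 = 0.2389
P(Component I | 'd') ≈ 0.362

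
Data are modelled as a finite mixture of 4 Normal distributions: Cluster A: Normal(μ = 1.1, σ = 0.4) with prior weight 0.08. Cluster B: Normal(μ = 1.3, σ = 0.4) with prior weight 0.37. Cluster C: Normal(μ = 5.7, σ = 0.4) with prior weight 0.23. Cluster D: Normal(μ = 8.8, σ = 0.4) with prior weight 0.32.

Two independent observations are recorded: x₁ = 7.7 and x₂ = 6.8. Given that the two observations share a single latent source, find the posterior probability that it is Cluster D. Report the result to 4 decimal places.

0.5818

P(component k | x) = P(Z=k)·f_k(x) / marginal(x), where marginal(x) = Σ_j P(Z=j)·f_j(x).
Since both observations come from the same component, the likelihood for component k is f_k(x₁)·f_k(x₂).
  f_A = [(1/(0.4·√(2π)))·exp(−(7.7−1.1)²/(2·0.4²)) = 0.997356·exp(-136.12500) = 7.59475e-60] × [8.02395e-45] = 6.094e-104
  f_B = [(1/(0.4·√(2π)))·exp(−(7.7−1.3)²/(2·0.4²)) = 0.997356·exp(-128.00000) = 2.56541e-56] × [8.79933e-42] = 2.25739e-97
  f_C = [(1/(0.4·√(2π)))·exp(−(7.7−5.7)²/(2·0.4²)) = 0.997356·exp(-12.50000) = 3.7168e-06] × [0.0227339] = 8.44974e-08
  f_D = [(1/(0.4·√(2π)))·exp(−(7.7−8.8)²/(2·0.4²)) = 0.997356·exp(-3.78125) = 0.0227339] × [3.7168e-06] = 8.44974e-08
Weight by the priors:
  P(Z=A)·f_A = 0.08 × 6.094e-104 = 4.8752e-105
  P(Z=B)·f_B = 0.37 × 2.25739e-97 = 8.35234e-98
  P(Z=C)·f_C = 0.23 × 8.44974e-08 = 1.94344e-08
  P(Z=D)·f_D = 0.32 × 8.44974e-08 = 2.70392e-08
Normaliser: 4.8752e-105 + 8.35234e-98 + 1.94344e-08 + 2.70392e-08 = 4.64735e-08
So the posterior for Cluster D is 2.70392e-08 / 4.64735e-08 ≈ 0.5818.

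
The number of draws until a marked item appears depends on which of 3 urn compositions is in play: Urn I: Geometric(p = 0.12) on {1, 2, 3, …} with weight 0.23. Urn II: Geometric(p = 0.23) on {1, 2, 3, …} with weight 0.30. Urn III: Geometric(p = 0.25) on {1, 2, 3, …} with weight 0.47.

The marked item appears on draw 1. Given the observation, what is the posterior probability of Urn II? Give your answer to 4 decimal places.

By Bayes' theorem, P(k | x) = P(Z=k) f_k(x) / Σ_j P(Z=j) f_j(x).
Geometric probabilities:
  L_I = 0.12
  L_II = 0.23
  L_III = 0.25
Multiply by the mixture weights:
  P(Z=I)·L_I = 0.23 × 0.12 = 0.0276
  P(Z=II)·L_II = 0.30 × 0.23 = 0.069
  P(Z=III)·L_III = 0.47 × 0.25 = 0.1175
Marginal: 0.0276 + 0.069 + 0.1175 = 0.2141
So the posterior for Urn II is 0.069 / 0.2141 ≈ 0.3223.

0.3223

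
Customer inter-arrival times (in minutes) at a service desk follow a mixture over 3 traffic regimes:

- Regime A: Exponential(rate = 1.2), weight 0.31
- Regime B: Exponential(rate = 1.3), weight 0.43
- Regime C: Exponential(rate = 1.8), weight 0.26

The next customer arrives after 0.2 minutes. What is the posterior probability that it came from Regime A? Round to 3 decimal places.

The responsibility of component k is π_k f_k(x) divided by Σ_j π_j f_j(x).
Exponential densities:
  L_A = 1.2·e^(−1.2·0.2) = 1.2·e^(−0.2400) = 0.943953
  L_B = 1.3·e^(−1.3·0.2) = 1.3·e^(−0.2600) = 1.00237
  L_C = 1.8·e^(−1.8·0.2) = 1.8·e^(−0.3600) = 1.25582
Multiply by the mixture weights:
  π_A·L_A = 0.31 × 0.943953 = 0.292626
  π_B·L_B = 0.43 × 1.00237 = 0.431018
  π_C·L_C = 0.26 × 1.25582 = 0.326513
Marginal: 0.292626 + 0.431018 + 0.326513 = 1.05016
Responsibility of Regime A: 0.292626 / 1.05016 ≈ 0.279

0.279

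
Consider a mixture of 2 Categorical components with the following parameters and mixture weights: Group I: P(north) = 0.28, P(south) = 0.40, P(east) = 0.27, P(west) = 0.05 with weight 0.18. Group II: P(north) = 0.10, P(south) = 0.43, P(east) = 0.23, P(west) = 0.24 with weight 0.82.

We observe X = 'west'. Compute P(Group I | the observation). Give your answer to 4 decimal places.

Posterior ∝ prior × likelihood, so P(k | x) ∝ w_k f_k(x); normalise over all components.
Categorical probabilities:
  L_I = P(west | comp) = 0.05
  L_II = P(west | comp) = 0.24
Prior × likelihood for each component:
  w_I·L_I = 0.18 × 0.05 = 0.009
  w_II·L_II = 0.82 × 0.24 = 0.1968
Sum: 0.009 + 0.1968 = 0.2058
P(Group I | the observation) = 0.009 / 0.2058 ≈ 0.0437

0.0437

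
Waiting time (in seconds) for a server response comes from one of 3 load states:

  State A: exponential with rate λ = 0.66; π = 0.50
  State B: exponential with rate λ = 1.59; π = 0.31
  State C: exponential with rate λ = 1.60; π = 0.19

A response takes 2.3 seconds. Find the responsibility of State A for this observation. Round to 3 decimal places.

P(component k | x) = P(Z=k)·f_k(x) / marginal(x), where marginal(x) = Σ_j P(Z=j)·f_j(x).
Exponential densities:
  p_A = 0.144639
  p_B = 0.0410376
  p_C = 0.0403568
Unnormalised posteriors:
  P(Z=A)·p_A = 0.50 × 0.144639 = 0.0723194
  P(Z=B)·p_B = 0.31 × 0.0410376 = 0.0127217
  P(Z=C)·p_C = 0.19 × 0.0403568 = 0.00766778
Normaliser: 0.0723194 + 0.0127217 + 0.00766778 = 0.0927089
Responsibility of State A: 0.0723194 / 0.0927089 ≈ 0.780

0.780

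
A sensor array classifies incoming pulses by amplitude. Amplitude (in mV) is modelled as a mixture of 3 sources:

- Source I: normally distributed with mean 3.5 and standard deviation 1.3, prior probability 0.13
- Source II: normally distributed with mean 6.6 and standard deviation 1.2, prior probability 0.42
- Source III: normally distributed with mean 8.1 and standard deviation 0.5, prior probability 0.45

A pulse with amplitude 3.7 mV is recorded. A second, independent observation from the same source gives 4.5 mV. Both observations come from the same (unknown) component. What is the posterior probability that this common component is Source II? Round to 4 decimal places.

The responsibility of component k is π_k f_k(x) divided by Σ_j π_j f_j(x).
Since both observations come from the same component, the likelihood for component k is f_k(x₁)·f_k(x₂).
  p_I = [(1/(1.3·√(2π)))·exp(−(3.7−3.5)²/(2·1.3²)) = 0.306879·exp(-0.01183) = 0.303268] × [0.228285] = 0.0692316
  p_II = [(1/(1.2·√(2π)))·exp(−(3.7−6.6)²/(2·1.2²)) = 0.332452·exp(-2.92014) = 0.0179279] × [0.0718978] = 0.00128897
  p_III = [(1/(0.5·√(2π)))·exp(−(3.7−8.1)²/(2·0.5²)) = 0.797885·exp(-38.72000) = 1.21915e-17] × [4.41598e-12] = 5.38375e-29
Unnormalised posteriors:
  π_I·p_I = 0.13 × 0.0692316 = 0.00900011
  π_II·p_II = 0.42 × 0.00128897 = 0.000541369
  π_III·p_III = 0.45 × 5.38375e-29 = 2.42269e-29
Marginal: 0.00900011 + 0.000541369 + 2.42269e-29 = 0.00954148
Responsibility of Source II: 0.000541369 / 0.00954148 ≈ 0.0567

0.0567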